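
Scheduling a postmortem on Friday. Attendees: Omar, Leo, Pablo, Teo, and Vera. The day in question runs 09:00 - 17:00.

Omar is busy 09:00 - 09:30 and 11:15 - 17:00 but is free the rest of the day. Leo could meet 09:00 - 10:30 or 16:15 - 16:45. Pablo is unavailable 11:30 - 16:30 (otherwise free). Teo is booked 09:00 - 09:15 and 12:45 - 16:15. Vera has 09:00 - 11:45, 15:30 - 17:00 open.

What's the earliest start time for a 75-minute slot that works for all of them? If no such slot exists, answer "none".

none

Omar free: 09:30-11:15 (invert busy blocks within the working day).
Leo free: 09:00-10:30, 16:15-16:45.
Pablo free: 09:00-11:30, 16:30-17:00 (invert busy blocks within the working day).
Teo free: 09:15-12:45, 16:15-17:00 (invert busy blocks within the working day).
Vera free: 09:00-11:45, 15:30-17:00.
Omar ∩ Leo: 09:30-10:30.
Omar ∩ Leo ∩ Pablo: 09:30-10:30.
Omar ∩ Leo ∩ Pablo ∩ Teo: 09:30-10:30.
Omar ∩ Leo ∩ Pablo ∩ Teo ∩ Vera: 09:30-10:30.
No common window is at least 75 minutes long.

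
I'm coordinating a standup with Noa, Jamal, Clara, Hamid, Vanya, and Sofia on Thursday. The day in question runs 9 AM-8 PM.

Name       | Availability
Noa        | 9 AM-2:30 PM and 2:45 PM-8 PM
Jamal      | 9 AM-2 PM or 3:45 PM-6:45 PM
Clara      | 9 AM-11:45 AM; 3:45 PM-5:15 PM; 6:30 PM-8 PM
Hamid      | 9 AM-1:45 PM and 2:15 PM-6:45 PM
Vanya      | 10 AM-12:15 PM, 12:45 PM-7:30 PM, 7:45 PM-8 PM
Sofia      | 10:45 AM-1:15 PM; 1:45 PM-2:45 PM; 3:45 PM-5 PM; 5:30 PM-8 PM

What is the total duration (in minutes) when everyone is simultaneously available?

150

Noa ∩ Jamal: 09:00-14:00, 15:45-18:45.
Noa ∩ Jamal ∩ Clara: 09:00-11:45, 15:45-17:15, 18:30-18:45.
Noa ∩ Jamal ∩ Clara ∩ Hamid: 09:00-11:45, 15:45-17:15, 18:30-18:45.
Noa ∩ Jamal ∩ Clara ∩ Hamid ∩ Vanya: 10:00-11:45, 15:45-17:15, 18:30-18:45.
Noa ∩ Jamal ∩ Clara ∩ Hamid ∩ Vanya ∩ Sofia: 10:45-11:45, 15:45-17:00, 18:30-18:45.
Summing the common windows: 60 + 75 + 15 = 150 minutes.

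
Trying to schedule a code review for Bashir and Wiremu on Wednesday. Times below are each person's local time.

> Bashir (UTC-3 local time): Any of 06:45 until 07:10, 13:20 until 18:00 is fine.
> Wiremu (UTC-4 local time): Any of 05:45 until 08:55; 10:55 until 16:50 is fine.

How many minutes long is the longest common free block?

Bashir in UTC: 09:45-10:10, 16:20-21:00 (add 3h to convert from UTC-3).
Wiremu in UTC: 09:45-12:55, 14:55-20:50 (add 4h to convert from UTC-4).
Bashir ∩ Wiremu: 09:45-10:10, 16:20-20:50.
The longest is 16:20-20:50 at 270 minutes.

270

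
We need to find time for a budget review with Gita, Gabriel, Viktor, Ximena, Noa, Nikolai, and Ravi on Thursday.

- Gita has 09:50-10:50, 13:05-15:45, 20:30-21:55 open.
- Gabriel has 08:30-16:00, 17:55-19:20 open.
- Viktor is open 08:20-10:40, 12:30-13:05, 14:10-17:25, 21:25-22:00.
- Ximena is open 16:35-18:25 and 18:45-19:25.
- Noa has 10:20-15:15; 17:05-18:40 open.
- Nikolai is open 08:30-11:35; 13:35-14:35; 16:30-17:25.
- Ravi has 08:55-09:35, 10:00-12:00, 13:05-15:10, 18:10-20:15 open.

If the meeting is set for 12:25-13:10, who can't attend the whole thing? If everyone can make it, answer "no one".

Gita, Nikolai, Ravi, Viktor, Ximena

Gita: not fully free for 12:25-13:10. Gabriel: free for 12:25-13:10. Viktor: not fully free for 12:25-13:10. Ximena: not fully free for 12:25-13:10. Noa: free for 12:25-13:10. Nikolai: not fully free for 12:25-13:10. Ravi: not fully free for 12:25-13:10.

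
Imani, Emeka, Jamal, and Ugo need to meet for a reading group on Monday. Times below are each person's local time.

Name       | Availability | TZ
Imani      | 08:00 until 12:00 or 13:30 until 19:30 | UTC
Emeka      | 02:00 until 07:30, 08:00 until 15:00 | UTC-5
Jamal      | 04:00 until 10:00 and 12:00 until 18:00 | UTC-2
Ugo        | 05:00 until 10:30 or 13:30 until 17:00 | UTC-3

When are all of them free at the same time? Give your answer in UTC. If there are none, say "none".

08:00-12:00, 16:30-19:30

Imani in UTC: 08:00-12:00, 13:30-19:30.
Emeka in UTC: 07:00-12:30, 13:00-20:00 (add 5h to convert from UTC-5).
Jamal in UTC: 06:00-12:00, 14:00-20:00 (add 2h to convert from UTC-2).
Ugo in UTC: 08:00-13:30, 16:30-20:00 (add 3h to convert from UTC-3).
Imani ∩ Emeka: 08:00-12:00, 13:30-19:30.
Imani ∩ Emeka ∩ Jamal: 08:00-12:00, 14:00-19:30.
Imani ∩ Emeka ∩ Jamal ∩ Ugo: 08:00-12:00, 16:30-19:30.
Those are the intersection windows.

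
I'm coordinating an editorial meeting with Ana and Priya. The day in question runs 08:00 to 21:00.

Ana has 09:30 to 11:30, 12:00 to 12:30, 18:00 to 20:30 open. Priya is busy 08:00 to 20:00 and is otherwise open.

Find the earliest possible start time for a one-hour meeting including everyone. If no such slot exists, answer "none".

Ana free: 09:30-11:30, 12:00-12:30, 18:00-20:30.
Priya free: 20:00-21:00 (invert busy blocks within the working day).
Ana ∩ Priya: 20:00-20:30.
Those are the intersection windows.
No common window is at least 60 minutes long.

none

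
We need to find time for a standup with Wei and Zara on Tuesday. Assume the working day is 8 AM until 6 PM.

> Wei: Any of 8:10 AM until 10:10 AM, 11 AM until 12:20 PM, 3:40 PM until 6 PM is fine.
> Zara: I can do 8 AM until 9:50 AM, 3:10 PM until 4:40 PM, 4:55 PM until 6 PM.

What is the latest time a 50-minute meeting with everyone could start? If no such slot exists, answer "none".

17:10

Wei ∩ Zara: 08:10-09:50, 15:40-16:40, 16:55-18:00.
The last common window of at least 50 minutes is 16:55-18:00; a 50-minute meeting can start as late as 17:10 and still end by 18:00.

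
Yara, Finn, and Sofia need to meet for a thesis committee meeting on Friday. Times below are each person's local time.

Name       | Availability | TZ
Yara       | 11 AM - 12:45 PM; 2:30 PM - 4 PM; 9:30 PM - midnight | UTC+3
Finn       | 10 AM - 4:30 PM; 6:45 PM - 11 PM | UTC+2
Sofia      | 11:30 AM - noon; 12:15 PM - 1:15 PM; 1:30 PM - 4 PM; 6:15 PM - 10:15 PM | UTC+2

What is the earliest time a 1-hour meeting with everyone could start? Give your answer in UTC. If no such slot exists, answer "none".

11:30

Yara in UTC: 08:00-09:45, 11:30-13:00, 18:30-21:00 (subtract 3h to convert from UTC+3).
Finn in UTC: 08:00-14:30, 16:45-21:00 (subtract 2h to convert from UTC+2).
Sofia in UTC: 09:30-10:00, 10:15-11:15, 11:30-14:00, 16:15-20:15 (subtract 2h to convert from UTC+2).
Yara ∩ Finn: 08:00-09:45, 11:30-13:00, 18:30-21:00.
Yara ∩ Finn ∩ Sofia: 09:30-09:45, 11:30-13:00, 18:30-20:15.
So the common availability across everyone is 09:30-09:45, 11:30-13:00, 18:30-20:15.
The first common window of at least 60 minutes is 11:30-13:00, so the earliest start is 11:30.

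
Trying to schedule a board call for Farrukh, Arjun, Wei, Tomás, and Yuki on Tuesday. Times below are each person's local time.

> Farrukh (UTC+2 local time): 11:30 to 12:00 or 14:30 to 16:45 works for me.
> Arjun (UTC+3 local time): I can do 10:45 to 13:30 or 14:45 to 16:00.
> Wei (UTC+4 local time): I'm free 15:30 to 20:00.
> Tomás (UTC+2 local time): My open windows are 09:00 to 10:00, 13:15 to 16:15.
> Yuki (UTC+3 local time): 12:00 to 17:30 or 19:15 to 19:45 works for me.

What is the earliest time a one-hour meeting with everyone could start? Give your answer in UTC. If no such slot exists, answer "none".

Farrukh in UTC: 09:30-10:00, 12:30-14:45 (subtract 2h to convert from UTC+2).
Arjun in UTC: 07:45-10:30, 11:45-13:00 (subtract 3h to convert from UTC+3).
Wei in UTC: 11:30-16:00 (subtract 4h to convert from UTC+4).
Tomás in UTC: 07:00-08:00, 11:15-14:15 (subtract 2h to convert from UTC+2).
Yuki in UTC: 09:00-14:30, 16:15-16:45 (subtract 3h to convert from UTC+3).
Farrukh ∩ Arjun: 09:30-10:00, 12:30-13:00.
Farrukh ∩ Arjun ∩ Wei: 12:30-13:00.
Farrukh ∩ Arjun ∩ Wei ∩ Tomás: 12:30-13:00.
Farrukh ∩ Arjun ∩ Wei ∩ Tomás ∩ Yuki: 12:30-13:00.
Those are the intersection windows.
No common window is at least 60 minutes long.

none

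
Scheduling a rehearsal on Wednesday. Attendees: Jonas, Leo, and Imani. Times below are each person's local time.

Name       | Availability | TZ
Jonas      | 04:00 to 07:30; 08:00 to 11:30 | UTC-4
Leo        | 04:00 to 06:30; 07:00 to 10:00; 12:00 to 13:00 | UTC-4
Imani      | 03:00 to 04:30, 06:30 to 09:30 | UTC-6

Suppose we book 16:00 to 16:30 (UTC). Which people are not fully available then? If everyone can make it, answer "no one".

Jonas in UTC: 08:00-11:30, 12:00-15:30 (add 4h to convert from UTC-4).
Leo in UTC: 08:00-10:30, 11:00-14:00, 16:00-17:00 (add 4h to convert from UTC-4).
Imani in UTC: 09:00-10:30, 12:30-15:30 (add 6h to convert from UTC-6).
Jonas: not fully free for 16:00-16:30. Leo: free for 16:00-16:30. Imani: not fully free for 16:00-16:30.

Imani, Jonas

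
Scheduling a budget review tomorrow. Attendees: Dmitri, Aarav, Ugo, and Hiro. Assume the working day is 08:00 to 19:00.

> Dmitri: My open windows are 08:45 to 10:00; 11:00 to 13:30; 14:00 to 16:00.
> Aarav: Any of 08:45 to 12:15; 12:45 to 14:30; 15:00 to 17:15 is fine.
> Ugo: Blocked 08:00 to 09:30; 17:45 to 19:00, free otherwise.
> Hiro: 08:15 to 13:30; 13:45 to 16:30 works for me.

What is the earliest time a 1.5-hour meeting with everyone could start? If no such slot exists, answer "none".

Dmitri free: 08:45-10:00, 11:00-13:30, 14:00-16:00.
Aarav free: 08:45-12:15, 12:45-14:30, 15:00-17:15.
Ugo free: 09:30-17:45 (invert busy blocks within the working day).
Hiro free: 08:15-13:30, 13:45-16:30.
Dmitri ∩ Aarav: 08:45-10:00, 11:00-12:15, 12:45-13:30, 14:00-14:30, 15:00-16:00.
Dmitri ∩ Aarav ∩ Ugo: 09:30-10:00, 11:00-12:15, 12:45-13:30, 14:00-14:30, 15:00-16:00.
Dmitri ∩ Aarav ∩ Ugo ∩ Hiro: 09:30-10:00, 11:00-12:15, 12:45-13:30, 14:00-14:30, 15:00-16:00.
No common window is at least 90 minutes long.

none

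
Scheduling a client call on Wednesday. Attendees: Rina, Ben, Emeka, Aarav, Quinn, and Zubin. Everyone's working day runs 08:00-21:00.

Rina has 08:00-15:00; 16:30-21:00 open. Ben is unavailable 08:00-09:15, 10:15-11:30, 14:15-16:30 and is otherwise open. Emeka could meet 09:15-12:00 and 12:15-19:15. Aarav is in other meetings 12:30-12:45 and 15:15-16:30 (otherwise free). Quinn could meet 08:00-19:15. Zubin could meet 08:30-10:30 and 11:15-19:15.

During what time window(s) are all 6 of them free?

09:15-10:15, 11:30-12:00, 12:15-12:30, 12:45-14:15, 16:30-19:15

Rina free: 08:00-15:00, 16:30-21:00.
Ben free: 09:15-10:15, 11:30-14:15, 16:30-21:00 (invert busy blocks within the working day).
Emeka free: 09:15-12:00, 12:15-19:15.
Aarav free: 08:00-12:30, 12:45-15:15, 16:30-21:00 (invert busy blocks within the working day).
Quinn free: 08:00-19:15.
Zubin free: 08:30-10:30, 11:15-19:15.
Rina ∩ Ben: 09:15-10:15, 11:30-14:15, 16:30-21:00.
Rina ∩ Ben ∩ Emeka: 09:15-10:15, 11:30-12:00, 12:15-14:15, 16:30-19:15.
Rina ∩ Ben ∩ Emeka ∩ Aarav: 09:15-10:15, 11:30-12:00, 12:15-12:30, 12:45-14:15, 16:30-19:15.
Rina ∩ Ben ∩ Emeka ∩ Aarav ∩ Quinn: 09:15-10:15, 11:30-12:00, 12:15-12:30, 12:45-14:15, 16:30-19:15.
Rina ∩ Ben ∩ Emeka ∩ Aarav ∩ Quinn ∩ Zubin: 09:15-10:15, 11:30-12:00, 12:15-12:30, 12:45-14:15, 16:30-19:15.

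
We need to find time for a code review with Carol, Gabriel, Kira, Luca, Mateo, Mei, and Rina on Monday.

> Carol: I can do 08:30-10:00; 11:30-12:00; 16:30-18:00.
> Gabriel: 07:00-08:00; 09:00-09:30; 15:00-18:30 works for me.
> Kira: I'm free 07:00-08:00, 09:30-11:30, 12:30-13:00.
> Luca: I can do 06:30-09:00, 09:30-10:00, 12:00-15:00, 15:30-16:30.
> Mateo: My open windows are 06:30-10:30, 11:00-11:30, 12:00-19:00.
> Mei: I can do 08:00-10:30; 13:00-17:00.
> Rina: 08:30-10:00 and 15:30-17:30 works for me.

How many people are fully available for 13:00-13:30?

3

Luca, Mateo, and Mei can make the full 13:00-13:30 slot — that's 3.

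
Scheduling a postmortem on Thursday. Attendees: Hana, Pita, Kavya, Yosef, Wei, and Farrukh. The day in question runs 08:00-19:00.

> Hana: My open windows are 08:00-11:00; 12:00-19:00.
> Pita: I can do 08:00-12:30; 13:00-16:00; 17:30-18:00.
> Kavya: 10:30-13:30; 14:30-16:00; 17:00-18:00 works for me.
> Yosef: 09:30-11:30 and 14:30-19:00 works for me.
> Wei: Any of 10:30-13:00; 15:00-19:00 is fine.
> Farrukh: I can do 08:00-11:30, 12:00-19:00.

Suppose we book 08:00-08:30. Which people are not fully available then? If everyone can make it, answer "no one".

Kavya, Wei, Yosef

Hana: free for 08:00-08:30. Pita: free for 08:00-08:30. Kavya: not fully free for 08:00-08:30. Yosef: not fully free for 08:00-08:30. Wei: not fully free for 08:00-08:30. Farrukh: free for 08:00-08:30.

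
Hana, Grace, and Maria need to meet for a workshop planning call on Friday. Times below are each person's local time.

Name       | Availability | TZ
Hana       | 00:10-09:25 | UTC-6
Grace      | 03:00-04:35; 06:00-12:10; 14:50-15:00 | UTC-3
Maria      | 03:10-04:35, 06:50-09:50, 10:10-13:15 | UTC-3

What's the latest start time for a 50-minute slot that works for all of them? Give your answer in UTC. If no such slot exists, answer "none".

14:20

Hana in UTC: 06:10-15:25 (add 6h to convert from UTC-6).
Grace in UTC: 06:00-07:35, 09:00-15:10, 17:50-18:00 (add 3h to convert from UTC-3).
Maria in UTC: 06:10-07:35, 09:50-12:50, 13:10-16:15 (add 3h to convert from UTC-3).
Hana ∩ Grace: 06:10-07:35, 09:00-15:10.
Hana ∩ Grace ∩ Maria: 06:10-07:35, 09:50-12:50, 13:10-15:10.
Those are the intersection windows.
The last common window of at least 50 minutes is 13:10-15:10; a 50-minute meeting can start as late as 14:20 and still end by 15:10.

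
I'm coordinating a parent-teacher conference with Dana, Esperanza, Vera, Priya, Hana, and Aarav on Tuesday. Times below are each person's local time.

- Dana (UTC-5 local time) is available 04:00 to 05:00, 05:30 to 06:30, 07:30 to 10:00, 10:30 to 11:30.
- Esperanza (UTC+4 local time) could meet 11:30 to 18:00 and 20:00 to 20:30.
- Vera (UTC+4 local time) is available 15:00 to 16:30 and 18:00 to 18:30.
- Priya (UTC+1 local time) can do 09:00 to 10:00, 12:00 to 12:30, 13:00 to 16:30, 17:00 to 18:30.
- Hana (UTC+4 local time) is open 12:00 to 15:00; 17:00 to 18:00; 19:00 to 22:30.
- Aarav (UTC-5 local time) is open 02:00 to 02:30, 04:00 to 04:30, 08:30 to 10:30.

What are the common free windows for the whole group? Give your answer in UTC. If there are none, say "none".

Dana in UTC: 09:00-10:00, 10:30-11:30, 12:30-15:00, 15:30-16:30 (add 5h to convert from UTC-5).
Esperanza in UTC: 07:30-14:00, 16:00-16:30 (subtract 4h to convert from UTC+4).
Vera in UTC: 11:00-12:30, 14:00-14:30 (subtract 4h to convert from UTC+4).
Priya in UTC: 08:00-09:00, 11:00-11:30, 12:00-15:30, 16:00-17:30 (subtract 1h to convert from UTC+1).
Hana in UTC: 08:00-11:00, 13:00-14:00, 15:00-18:30 (subtract 4h to convert from UTC+4).
Aarav in UTC: 07:00-07:30, 09:00-09:30, 13:30-15:30 (add 5h to convert from UTC-5).
Dana ∩ Esperanza: 09:00-10:00, 10:30-11:30, 12:30-14:00, 16:00-16:30.
Dana ∩ Esperanza ∩ Vera: 11:00-11:30.
Dana ∩ Esperanza ∩ Vera ∩ Priya: 11:00-11:30.
Dana ∩ Esperanza ∩ Vera ∩ Priya ∩ Hana: ∅.
Dana ∩ Esperanza ∩ Vera ∩ Priya ∩ Hana ∩ Aarav: ∅.
There is no time when everyone is free.

none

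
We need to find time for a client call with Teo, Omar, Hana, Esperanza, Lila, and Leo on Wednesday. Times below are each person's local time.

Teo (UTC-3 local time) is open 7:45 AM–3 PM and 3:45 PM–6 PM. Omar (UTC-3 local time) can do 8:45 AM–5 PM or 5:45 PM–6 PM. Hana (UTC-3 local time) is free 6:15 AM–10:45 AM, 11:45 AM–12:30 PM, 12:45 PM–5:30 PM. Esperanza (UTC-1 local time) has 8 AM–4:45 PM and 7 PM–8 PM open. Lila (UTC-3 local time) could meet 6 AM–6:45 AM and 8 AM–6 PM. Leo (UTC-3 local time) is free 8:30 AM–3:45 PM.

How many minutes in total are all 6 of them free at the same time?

Teo in UTC: 10:45-18:00, 18:45-21:00 (add 3h to convert from UTC-3).
Omar in UTC: 11:45-20:00, 20:45-21:00 (add 3h to convert from UTC-3).
Hana in UTC: 09:15-13:45, 14:45-15:30, 15:45-20:30 (add 3h to convert from UTC-3).
Esperanza in UTC: 09:00-17:45, 20:00-21:00 (add 1h to convert from UTC-1).
Lila in UTC: 09:00-09:45, 11:00-21:00 (add 3h to convert from UTC-3).
Leo in UTC: 11:30-18:45 (add 3h to convert from UTC-3).
Teo ∩ Omar: 11:45-18:00, 18:45-20:00, 20:45-21:00.
Teo ∩ Omar ∩ Hana: 11:45-13:45, 14:45-15:30, 15:45-18:00, 18:45-20:00.
Teo ∩ Omar ∩ Hana ∩ Esperanza: 11:45-13:45, 14:45-15:30, 15:45-17:45.
Teo ∩ Omar ∩ Hana ∩ Esperanza ∩ Lila: 11:45-13:45, 14:45-15:30, 15:45-17:45.
Teo ∩ Omar ∩ Hana ∩ Esperanza ∩ Lila ∩ Leo: 11:45-13:45, 14:45-15:30, 15:45-17:45.
Summing the common windows: 120 + 45 + 120 = 285 minutes.

285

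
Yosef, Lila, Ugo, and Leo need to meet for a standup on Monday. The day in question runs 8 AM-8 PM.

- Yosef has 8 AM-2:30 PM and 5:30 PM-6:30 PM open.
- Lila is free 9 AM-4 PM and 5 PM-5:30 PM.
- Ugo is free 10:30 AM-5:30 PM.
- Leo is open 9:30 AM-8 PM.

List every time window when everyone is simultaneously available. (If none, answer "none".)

10:30-14:30

Yosef ∩ Lila: 09:00-14:30.
Yosef ∩ Lila ∩ Ugo: 10:30-14:30.
Yosef ∩ Lila ∩ Ugo ∩ Leo: 10:30-14:30.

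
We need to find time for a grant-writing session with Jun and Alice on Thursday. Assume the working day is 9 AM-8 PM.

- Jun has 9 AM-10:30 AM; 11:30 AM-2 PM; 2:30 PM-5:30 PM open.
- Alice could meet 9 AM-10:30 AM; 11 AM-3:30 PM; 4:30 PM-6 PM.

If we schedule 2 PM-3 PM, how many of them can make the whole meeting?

1

Alice can make the full 14:00-15:00 slot — that's 1.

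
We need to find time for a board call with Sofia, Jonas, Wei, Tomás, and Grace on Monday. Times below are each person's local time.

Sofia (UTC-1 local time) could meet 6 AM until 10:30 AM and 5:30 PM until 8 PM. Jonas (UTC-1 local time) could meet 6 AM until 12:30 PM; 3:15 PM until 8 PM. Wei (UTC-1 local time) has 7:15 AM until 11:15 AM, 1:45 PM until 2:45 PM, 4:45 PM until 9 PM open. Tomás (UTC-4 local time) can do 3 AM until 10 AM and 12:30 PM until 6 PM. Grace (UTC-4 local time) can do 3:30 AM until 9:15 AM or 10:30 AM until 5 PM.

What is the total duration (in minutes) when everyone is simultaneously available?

Sofia in UTC: 07:00-11:30, 18:30-21:00 (add 1h to convert from UTC-1).
Jonas in UTC: 07:00-13:30, 16:15-21:00 (add 1h to convert from UTC-1).
Wei in UTC: 08:15-12:15, 14:45-15:45, 17:45-22:00 (add 1h to convert from UTC-1).
Tomás in UTC: 07:00-14:00, 16:30-22:00 (add 4h to convert from UTC-4).
Grace in UTC: 07:30-13:15, 14:30-21:00 (add 4h to convert from UTC-4).
Sofia ∩ Jonas: 07:00-11:30, 18:30-21:00.
Sofia ∩ Jonas ∩ Wei: 08:15-11:30, 18:30-21:00.
Sofia ∩ Jonas ∩ Wei ∩ Tomás: 08:15-11:30, 18:30-21:00.
Sofia ∩ Jonas ∩ Wei ∩ Tomás ∩ Grace: 08:15-11:30, 18:30-21:00.
Summing the common windows: 195 + 150 = 345 minutes.

345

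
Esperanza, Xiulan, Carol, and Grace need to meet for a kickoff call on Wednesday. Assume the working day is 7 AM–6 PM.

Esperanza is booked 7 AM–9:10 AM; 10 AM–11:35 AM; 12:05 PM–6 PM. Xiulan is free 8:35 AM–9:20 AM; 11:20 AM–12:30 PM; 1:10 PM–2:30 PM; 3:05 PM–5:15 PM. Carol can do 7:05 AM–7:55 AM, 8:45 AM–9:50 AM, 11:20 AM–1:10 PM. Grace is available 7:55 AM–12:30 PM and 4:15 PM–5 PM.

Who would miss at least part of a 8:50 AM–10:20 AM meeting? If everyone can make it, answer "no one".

Carol, Esperanza, Xiulan

Esperanza free: 09:10-10:00, 11:35-12:05 (invert busy blocks within the working day).
Xiulan free: 08:35-09:20, 11:20-12:30, 13:10-14:30, 15:05-17:15.
Carol free: 07:05-07:55, 08:45-09:50, 11:20-13:10.
Grace free: 07:55-12:30, 16:15-17:00.
Esperanza: not fully free for 08:50-10:20. Xiulan: not fully free for 08:50-10:20. Carol: not fully free for 08:50-10:20. Grace: free for 08:50-10:20.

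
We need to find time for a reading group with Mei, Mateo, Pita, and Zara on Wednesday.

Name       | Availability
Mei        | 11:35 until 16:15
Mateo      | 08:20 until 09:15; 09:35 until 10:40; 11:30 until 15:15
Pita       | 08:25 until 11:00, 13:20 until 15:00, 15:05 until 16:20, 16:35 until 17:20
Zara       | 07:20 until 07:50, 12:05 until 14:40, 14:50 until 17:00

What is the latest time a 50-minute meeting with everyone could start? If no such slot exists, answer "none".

13:50

Mei ∩ Mateo: 11:35-15:15.
Mei ∩ Mateo ∩ Pita: 13:20-15:00, 15:05-15:15.
Mei ∩ Mateo ∩ Pita ∩ Zara: 13:20-14:40, 14:50-15:00, 15:05-15:15.
The last common window of at least 50 minutes is 13:20-14:40; a 50-minute meeting can start as late as 13:50 and still end by 14:40.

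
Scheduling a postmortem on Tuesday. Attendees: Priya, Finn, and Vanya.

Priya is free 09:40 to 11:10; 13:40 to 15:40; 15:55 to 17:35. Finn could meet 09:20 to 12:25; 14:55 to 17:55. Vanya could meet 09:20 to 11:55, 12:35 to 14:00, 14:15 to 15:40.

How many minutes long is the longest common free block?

90

Priya ∩ Finn: 09:40-11:10, 14:55-15:40, 15:55-17:35.
Priya ∩ Finn ∩ Vanya: 09:40-11:10, 14:55-15:40.
The longest is 09:40-11:10 at 90 minutes.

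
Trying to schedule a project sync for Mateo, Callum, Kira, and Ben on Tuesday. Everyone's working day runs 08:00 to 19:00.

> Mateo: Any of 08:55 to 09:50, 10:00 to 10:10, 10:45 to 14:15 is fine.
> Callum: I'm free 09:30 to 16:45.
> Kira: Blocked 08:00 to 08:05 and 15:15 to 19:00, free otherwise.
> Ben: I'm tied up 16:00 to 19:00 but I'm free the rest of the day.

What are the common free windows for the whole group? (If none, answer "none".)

Mateo free: 08:55-09:50, 10:00-10:10, 10:45-14:15.
Callum free: 09:30-16:45.
Kira free: 08:05-15:15 (invert busy blocks within the working day).
Ben free: 08:00-16:00 (invert busy blocks within the working day).
Mateo ∩ Callum: 09:30-09:50, 10:00-10:10, 10:45-14:15.
Mateo ∩ Callum ∩ Kira: 09:30-09:50, 10:00-10:10, 10:45-14:15.
Mateo ∩ Callum ∩ Kira ∩ Ben: 09:30-09:50, 10:00-10:10, 10:45-14:15.
So the common availability across everyone is 09:30-09:50, 10:00-10:10, 10:45-14:15.

09:30-09:50, 10:00-10:10, 10:45-14:15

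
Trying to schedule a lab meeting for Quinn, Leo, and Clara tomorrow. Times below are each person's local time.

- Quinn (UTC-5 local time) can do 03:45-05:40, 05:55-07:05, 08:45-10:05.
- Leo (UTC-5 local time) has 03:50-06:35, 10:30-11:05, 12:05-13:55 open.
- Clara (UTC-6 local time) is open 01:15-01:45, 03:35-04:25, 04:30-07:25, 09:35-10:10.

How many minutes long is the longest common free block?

50

Quinn in UTC: 08:45-10:40, 10:55-12:05, 13:45-15:05 (add 5h to convert from UTC-5).
Leo in UTC: 08:50-11:35, 15:30-16:05, 17:05-18:55 (add 5h to convert from UTC-5).
Clara in UTC: 07:15-07:45, 09:35-10:25, 10:30-13:25, 15:35-16:10 (add 6h to convert from UTC-6).
Quinn ∩ Leo: 08:50-10:40, 10:55-11:35.
Quinn ∩ Leo ∩ Clara: 09:35-10:25, 10:30-10:40, 10:55-11:35.
The longest is 09:35-10:25 at 50 minutes.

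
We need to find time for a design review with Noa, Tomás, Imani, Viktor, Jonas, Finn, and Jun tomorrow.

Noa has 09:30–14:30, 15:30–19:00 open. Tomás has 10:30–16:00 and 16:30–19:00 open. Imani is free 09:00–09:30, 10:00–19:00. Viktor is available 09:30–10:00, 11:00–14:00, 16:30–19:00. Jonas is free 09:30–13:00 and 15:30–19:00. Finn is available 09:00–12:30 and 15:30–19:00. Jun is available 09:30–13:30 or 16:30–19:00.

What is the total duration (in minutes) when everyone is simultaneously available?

240

Noa ∩ Tomás: 10:30-14:30, 15:30-16:00, 16:30-19:00.
Noa ∩ Tomás ∩ Imani: 10:30-14:30, 15:30-16:00, 16:30-19:00.
Noa ∩ Tomás ∩ Imani ∩ Viktor: 11:00-14:00, 16:30-19:00.
Noa ∩ Tomás ∩ Imani ∩ Viktor ∩ Jonas: 11:00-13:00, 16:30-19:00.
Noa ∩ Tomás ∩ Imani ∩ Viktor ∩ Jonas ∩ Finn: 11:00-12:30, 16:30-19:00.
Noa ∩ Tomás ∩ Imani ∩ Viktor ∩ Jonas ∩ Finn ∩ Jun: 11:00-12:30, 16:30-19:00.
So the common availability across everyone is 11:00-12:30, 16:30-19:00.
Summing the common windows: 90 + 150 = 240 minutes.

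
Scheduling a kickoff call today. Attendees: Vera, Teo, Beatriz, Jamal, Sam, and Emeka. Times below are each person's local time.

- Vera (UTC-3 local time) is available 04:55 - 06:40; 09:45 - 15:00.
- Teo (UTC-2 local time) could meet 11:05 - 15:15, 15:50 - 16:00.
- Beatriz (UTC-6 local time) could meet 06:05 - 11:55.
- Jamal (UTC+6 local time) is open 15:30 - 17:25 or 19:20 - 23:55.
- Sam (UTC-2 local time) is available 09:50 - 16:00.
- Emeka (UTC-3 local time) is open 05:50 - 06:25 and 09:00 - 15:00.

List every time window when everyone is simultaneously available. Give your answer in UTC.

Vera in UTC: 07:55-09:40, 12:45-18:00 (add 3h to convert from UTC-3).
Teo in UTC: 13:05-17:15, 17:50-18:00 (add 2h to convert from UTC-2).
Beatriz in UTC: 12:05-17:55 (add 6h to convert from UTC-6).
Jamal in UTC: 09:30-11:25, 13:20-17:55 (subtract 6h to convert from UTC+6).
Sam in UTC: 11:50-18:00 (add 2h to convert from UTC-2).
Emeka in UTC: 08:50-09:25, 12:00-18:00 (add 3h to convert from UTC-3).
Vera ∩ Teo: 13:05-17:15, 17:50-18:00.
Vera ∩ Teo ∩ Beatriz: 13:05-17:15, 17:50-17:55.
Vera ∩ Teo ∩ Beatriz ∩ Jamal: 13:20-17:15, 17:50-17:55.
Vera ∩ Teo ∩ Beatriz ∩ Jamal ∩ Sam: 13:20-17:15, 17:50-17:55.
Vera ∩ Teo ∩ Beatriz ∩ Jamal ∩ Sam ∩ Emeka: 13:20-17:15, 17:50-17:55.
So the common availability across everyone is 13:20-17:15, 17:50-17:55.

13:20-17:15, 17:50-17:55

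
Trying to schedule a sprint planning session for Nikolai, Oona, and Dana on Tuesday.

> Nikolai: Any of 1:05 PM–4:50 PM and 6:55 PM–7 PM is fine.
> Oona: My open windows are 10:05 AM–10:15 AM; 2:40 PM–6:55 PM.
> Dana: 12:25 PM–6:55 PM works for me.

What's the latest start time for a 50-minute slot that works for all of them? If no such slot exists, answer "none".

16:00

Nikolai ∩ Oona: 14:40-16:50.
Nikolai ∩ Oona ∩ Dana: 14:40-16:50.
So the common availability across everyone is 14:40-16:50.
The last common window of at least 50 minutes is 14:40-16:50; a 50-minute meeting can start as late as 16:00 and still end by 16:50.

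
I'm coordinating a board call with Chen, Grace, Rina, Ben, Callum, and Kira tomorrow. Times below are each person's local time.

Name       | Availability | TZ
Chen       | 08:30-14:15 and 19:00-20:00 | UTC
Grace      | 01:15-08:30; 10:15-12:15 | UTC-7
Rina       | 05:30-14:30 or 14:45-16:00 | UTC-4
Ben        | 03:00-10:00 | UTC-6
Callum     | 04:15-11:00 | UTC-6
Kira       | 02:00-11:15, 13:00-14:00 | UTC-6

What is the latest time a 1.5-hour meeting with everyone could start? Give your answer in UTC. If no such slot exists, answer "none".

12:45

Chen in UTC: 08:30-14:15, 19:00-20:00.
Grace in UTC: 08:15-15:30, 17:15-19:15 (add 7h to convert from UTC-7).
Rina in UTC: 09:30-18:30, 18:45-20:00 (add 4h to convert from UTC-4).
Ben in UTC: 09:00-16:00 (add 6h to convert from UTC-6).
Callum in UTC: 10:15-17:00 (add 6h to convert from UTC-6).
Kira in UTC: 08:00-17:15, 19:00-20:00 (add 6h to convert from UTC-6).
Chen ∩ Grace: 08:30-14:15, 19:00-19:15.
Chen ∩ Grace ∩ Rina: 09:30-14:15, 19:00-19:15.
Chen ∩ Grace ∩ Rina ∩ Ben: 09:30-14:15.
Chen ∩ Grace ∩ Rina ∩ Ben ∩ Callum: 10:15-14:15.
Chen ∩ Grace ∩ Rina ∩ Ben ∩ Callum ∩ Kira: 10:15-14:15.
The last common window of at least 90 minutes is 10:15-14:15; a 90-minute meeting can start as late as 12:45 and still end by 14:15.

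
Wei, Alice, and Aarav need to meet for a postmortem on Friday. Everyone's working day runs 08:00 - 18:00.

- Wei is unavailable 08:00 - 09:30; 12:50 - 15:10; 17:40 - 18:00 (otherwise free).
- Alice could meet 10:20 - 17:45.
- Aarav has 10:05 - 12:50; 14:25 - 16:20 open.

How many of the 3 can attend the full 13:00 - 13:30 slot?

Wei free: 09:30-12:50, 15:10-17:40 (invert busy blocks within the working day).
Alice free: 10:20-17:45.
Aarav free: 10:05-12:50, 14:25-16:20.
Alice can make the full 13:00-13:30 slot — that's 1.

1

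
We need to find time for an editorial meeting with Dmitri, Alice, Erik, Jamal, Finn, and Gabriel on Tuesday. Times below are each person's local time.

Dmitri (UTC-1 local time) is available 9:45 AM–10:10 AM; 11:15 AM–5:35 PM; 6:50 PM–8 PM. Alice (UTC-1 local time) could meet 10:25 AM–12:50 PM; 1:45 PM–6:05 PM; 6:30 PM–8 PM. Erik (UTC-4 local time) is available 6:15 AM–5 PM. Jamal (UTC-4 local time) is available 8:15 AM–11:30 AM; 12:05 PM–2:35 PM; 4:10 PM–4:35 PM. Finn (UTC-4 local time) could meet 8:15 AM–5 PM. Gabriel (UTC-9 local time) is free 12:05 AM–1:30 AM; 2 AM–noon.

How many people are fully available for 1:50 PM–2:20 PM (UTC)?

Dmitri in UTC: 10:45-11:10, 12:15-18:35, 19:50-21:00 (add 1h to convert from UTC-1).
Alice in UTC: 11:25-13:50, 14:45-19:05, 19:30-21:00 (add 1h to convert from UTC-1).
Erik in UTC: 10:15-21:00 (add 4h to convert from UTC-4).
Jamal in UTC: 12:15-15:30, 16:05-18:35, 20:10-20:35 (add 4h to convert from UTC-4).
Finn in UTC: 12:15-21:00 (add 4h to convert from UTC-4).
Gabriel in UTC: 09:05-10:30, 11:00-21:00 (add 9h to convert from UTC-9).
Dmitri, Erik, Jamal, Finn, and Gabriel can make the full 13:50-14:20 slot — that's 5.

5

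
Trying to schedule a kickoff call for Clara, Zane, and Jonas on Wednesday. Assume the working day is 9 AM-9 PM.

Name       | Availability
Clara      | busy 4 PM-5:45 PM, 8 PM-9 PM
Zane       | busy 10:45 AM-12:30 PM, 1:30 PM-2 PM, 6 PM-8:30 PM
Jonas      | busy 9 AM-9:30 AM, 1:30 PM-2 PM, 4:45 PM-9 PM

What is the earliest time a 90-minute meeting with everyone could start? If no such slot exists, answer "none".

Clara free: 09:00-16:00, 17:45-20:00 (invert busy blocks within the working day).
Zane free: 09:00-10:45, 12:30-13:30, 14:00-18:00, 20:30-21:00 (invert busy blocks within the working day).
Jonas free: 09:30-13:30, 14:00-16:45 (invert busy blocks within the working day).
Clara ∩ Zane: 09:00-10:45, 12:30-13:30, 14:00-16:00, 17:45-18:00.
Clara ∩ Zane ∩ Jonas: 09:30-10:45, 12:30-13:30, 14:00-16:00.
Those are the intersection windows.
The first common window of at least 90 minutes is 14:00-16:00, so the earliest start is 14:00.

14:00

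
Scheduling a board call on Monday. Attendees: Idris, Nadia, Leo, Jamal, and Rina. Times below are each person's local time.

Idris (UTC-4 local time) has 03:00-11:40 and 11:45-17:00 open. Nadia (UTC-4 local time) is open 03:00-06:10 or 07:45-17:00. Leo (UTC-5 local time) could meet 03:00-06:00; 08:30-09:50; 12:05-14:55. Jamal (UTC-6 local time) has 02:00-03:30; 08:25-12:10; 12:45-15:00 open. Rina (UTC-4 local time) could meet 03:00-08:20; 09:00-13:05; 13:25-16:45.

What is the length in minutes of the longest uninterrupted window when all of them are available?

Idris in UTC: 07:00-15:40, 15:45-21:00 (add 4h to convert from UTC-4).
Nadia in UTC: 07:00-10:10, 11:45-21:00 (add 4h to convert from UTC-4).
Leo in UTC: 08:00-11:00, 13:30-14:50, 17:05-19:55 (add 5h to convert from UTC-5).
Jamal in UTC: 08:00-09:30, 14:25-18:10, 18:45-21:00 (add 6h to convert from UTC-6).
Rina in UTC: 07:00-12:20, 13:00-17:05, 17:25-20:45 (add 4h to convert from UTC-4).
Idris ∩ Nadia: 07:00-10:10, 11:45-15:40, 15:45-21:00.
Idris ∩ Nadia ∩ Leo: 08:00-10:10, 13:30-14:50, 17:05-19:55.
Idris ∩ Nadia ∩ Leo ∩ Jamal: 08:00-09:30, 14:25-14:50, 17:05-18:10, 18:45-19:55.
Idris ∩ Nadia ∩ Leo ∩ Jamal ∩ Rina: 08:00-09:30, 14:25-14:50, 17:25-18:10, 18:45-19:55.
So the common availability across everyone is 08:00-09:30, 14:25-14:50, 17:25-18:10, 18:45-19:55.
The longest is 08:00-09:30 at 90 minutes.

90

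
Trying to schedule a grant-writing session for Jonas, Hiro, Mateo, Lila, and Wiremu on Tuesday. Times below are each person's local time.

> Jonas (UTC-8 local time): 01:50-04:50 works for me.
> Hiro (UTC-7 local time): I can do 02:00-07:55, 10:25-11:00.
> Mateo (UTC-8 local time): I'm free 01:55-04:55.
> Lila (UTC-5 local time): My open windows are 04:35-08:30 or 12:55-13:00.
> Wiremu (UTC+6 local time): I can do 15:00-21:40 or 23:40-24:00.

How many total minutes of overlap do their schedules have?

175

Jonas in UTC: 09:50-12:50 (add 8h to convert from UTC-8).
Hiro in UTC: 09:00-14:55, 17:25-18:00 (add 7h to convert from UTC-7).
Mateo in UTC: 09:55-12:55 (add 8h to convert from UTC-8).
Lila in UTC: 09:35-13:30, 17:55-18:00 (add 5h to convert from UTC-5).
Wiremu in UTC: 09:00-15:40, 17:40-18:00 (subtract 6h to convert from UTC+6).
Jonas ∩ Hiro: 09:50-12:50.
Jonas ∩ Hiro ∩ Mateo: 09:55-12:50.
Jonas ∩ Hiro ∩ Mateo ∩ Lila: 09:55-12:50.
Jonas ∩ Hiro ∩ Mateo ∩ Lila ∩ Wiremu: 09:55-12:50.
Those are the intersection windows.
That's a single block of 175 minutes.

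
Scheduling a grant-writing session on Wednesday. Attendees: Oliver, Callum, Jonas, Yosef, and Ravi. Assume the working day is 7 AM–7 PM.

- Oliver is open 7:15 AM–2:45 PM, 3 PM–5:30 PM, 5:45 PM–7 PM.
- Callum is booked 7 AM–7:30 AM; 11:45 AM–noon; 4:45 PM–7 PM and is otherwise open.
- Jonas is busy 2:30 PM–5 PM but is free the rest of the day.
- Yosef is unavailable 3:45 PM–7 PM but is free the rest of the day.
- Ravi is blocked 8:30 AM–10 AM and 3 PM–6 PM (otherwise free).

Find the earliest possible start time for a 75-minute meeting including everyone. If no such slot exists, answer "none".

Oliver free: 07:15-14:45, 15:00-17:30, 17:45-19:00.
Callum free: 07:30-11:45, 12:00-16:45 (invert busy blocks within the working day).
Jonas free: 07:00-14:30, 17:00-19:00 (invert busy blocks within the working day).
Yosef free: 07:00-15:45 (invert busy blocks within the working day).
Ravi free: 07:00-08:30, 10:00-15:00, 18:00-19:00 (invert busy blocks within the working day).
Oliver ∩ Callum: 07:30-11:45, 12:00-14:45, 15:00-16:45.
Oliver ∩ Callum ∩ Jonas: 07:30-11:45, 12:00-14:30.
Oliver ∩ Callum ∩ Jonas ∩ Yosef: 07:30-11:45, 12:00-14:30.
Oliver ∩ Callum ∩ Jonas ∩ Yosef ∩ Ravi: 07:30-08:30, 10:00-11:45, 12:00-14:30.
Those are the intersection windows.
The first common window of at least 75 minutes is 10:00-11:45, so the earliest start is 10:00.

10:00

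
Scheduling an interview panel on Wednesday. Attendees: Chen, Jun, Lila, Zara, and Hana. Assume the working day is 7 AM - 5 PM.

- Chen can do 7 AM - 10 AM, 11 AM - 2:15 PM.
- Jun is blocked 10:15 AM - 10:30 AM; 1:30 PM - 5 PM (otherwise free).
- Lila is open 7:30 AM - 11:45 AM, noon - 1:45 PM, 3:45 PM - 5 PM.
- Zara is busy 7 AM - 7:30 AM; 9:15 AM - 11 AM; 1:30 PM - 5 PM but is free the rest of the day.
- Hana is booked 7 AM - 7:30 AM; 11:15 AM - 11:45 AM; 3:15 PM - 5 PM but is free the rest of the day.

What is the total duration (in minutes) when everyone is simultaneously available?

210

Chen free: 07:00-10:00, 11:00-14:15.
Jun free: 07:00-10:15, 10:30-13:30 (invert busy blocks within the working day).
Lila free: 07:30-11:45, 12:00-13:45, 15:45-17:00.
Zara free: 07:30-09:15, 11:00-13:30 (invert busy blocks within the working day).
Hana free: 07:30-11:15, 11:45-15:15 (invert busy blocks within the working day).
Chen ∩ Jun: 07:00-10:00, 11:00-13:30.
Chen ∩ Jun ∩ Lila: 07:30-10:00, 11:00-11:45, 12:00-13:30.
Chen ∩ Jun ∩ Lila ∩ Zara: 07:30-09:15, 11:00-11:45, 12:00-13:30.
Chen ∩ Jun ∩ Lila ∩ Zara ∩ Hana: 07:30-09:15, 11:00-11:15, 12:00-13:30.
Summing the common windows: 105 + 15 + 90 = 210 minutes.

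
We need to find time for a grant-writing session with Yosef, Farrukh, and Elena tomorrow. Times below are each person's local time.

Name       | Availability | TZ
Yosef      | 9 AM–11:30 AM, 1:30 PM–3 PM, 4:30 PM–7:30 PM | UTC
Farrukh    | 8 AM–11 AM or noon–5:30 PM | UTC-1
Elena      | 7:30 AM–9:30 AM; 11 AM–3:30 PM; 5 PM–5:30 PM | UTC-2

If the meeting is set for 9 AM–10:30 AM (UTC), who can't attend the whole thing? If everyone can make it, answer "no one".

Elena

Yosef in UTC: 09:00-11:30, 13:30-15:00, 16:30-19:30.
Farrukh in UTC: 09:00-12:00, 13:00-18:30 (add 1h to convert from UTC-1).
Elena in UTC: 09:30-11:30, 13:00-17:30, 19:00-19:30 (add 2h to convert from UTC-2).
Yosef: free for 09:00-10:30. Farrukh: free for 09:00-10:30. Elena: not fully free for 09:00-10:30.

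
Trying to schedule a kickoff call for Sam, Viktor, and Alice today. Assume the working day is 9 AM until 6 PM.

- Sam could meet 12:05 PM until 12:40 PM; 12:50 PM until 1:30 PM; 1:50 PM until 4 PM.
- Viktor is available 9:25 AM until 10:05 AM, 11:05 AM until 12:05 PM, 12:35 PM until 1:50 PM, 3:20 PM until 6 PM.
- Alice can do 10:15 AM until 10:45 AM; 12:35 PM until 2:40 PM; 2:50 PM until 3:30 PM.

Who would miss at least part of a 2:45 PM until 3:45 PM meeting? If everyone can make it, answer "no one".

Alice, Viktor

Sam: free for 14:45-15:45. Viktor: not fully free for 14:45-15:45. Alice: not fully free for 14:45-15:45.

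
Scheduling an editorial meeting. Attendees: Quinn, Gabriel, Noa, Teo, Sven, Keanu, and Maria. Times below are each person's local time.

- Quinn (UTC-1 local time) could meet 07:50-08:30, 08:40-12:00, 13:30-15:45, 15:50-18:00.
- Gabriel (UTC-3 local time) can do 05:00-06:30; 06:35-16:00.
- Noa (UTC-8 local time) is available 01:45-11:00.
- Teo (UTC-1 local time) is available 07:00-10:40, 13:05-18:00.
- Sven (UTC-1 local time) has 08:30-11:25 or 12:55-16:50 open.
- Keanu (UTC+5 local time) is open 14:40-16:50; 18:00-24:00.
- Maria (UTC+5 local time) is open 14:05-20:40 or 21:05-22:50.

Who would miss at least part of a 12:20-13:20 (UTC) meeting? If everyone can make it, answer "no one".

Quinn in UTC: 08:50-09:30, 09:40-13:00, 14:30-16:45, 16:50-19:00 (add 1h to convert from UTC-1).
Gabriel in UTC: 08:00-09:30, 09:35-19:00 (add 3h to convert from UTC-3).
Noa in UTC: 09:45-19:00 (add 8h to convert from UTC-8).
Teo in UTC: 08:00-11:40, 14:05-19:00 (add 1h to convert from UTC-1).
Sven in UTC: 09:30-12:25, 13:55-17:50 (add 1h to convert from UTC-1).
Keanu in UTC: 09:40-11:50, 13:00-19:00 (subtract 5h to convert from UTC+5).
Maria in UTC: 09:05-15:40, 16:05-17:50 (subtract 5h to convert from UTC+5).
Quinn: not fully free for 12:20-13:20. Gabriel: free for 12:20-13:20. Noa: free for 12:20-13:20. Teo: not fully free for 12:20-13:20. Sven: not fully free for 12:20-13:20. Keanu: not fully free for 12:20-13:20. Maria: free for 12:20-13:20.

Keanu, Quinn, Sven, Teo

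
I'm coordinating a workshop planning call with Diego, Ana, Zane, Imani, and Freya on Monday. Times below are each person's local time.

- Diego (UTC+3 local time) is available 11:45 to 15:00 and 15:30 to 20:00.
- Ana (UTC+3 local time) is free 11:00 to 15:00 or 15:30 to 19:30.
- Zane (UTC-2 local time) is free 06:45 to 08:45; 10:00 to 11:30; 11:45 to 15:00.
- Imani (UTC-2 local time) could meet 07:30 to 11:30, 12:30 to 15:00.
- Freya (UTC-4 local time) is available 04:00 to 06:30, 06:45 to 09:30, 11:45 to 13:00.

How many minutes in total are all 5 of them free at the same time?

165

Diego in UTC: 08:45-12:00, 12:30-17:00 (subtract 3h to convert from UTC+3).
Ana in UTC: 08:00-12:00, 12:30-16:30 (subtract 3h to convert from UTC+3).
Zane in UTC: 08:45-10:45, 12:00-13:30, 13:45-17:00 (add 2h to convert from UTC-2).
Imani in UTC: 09:30-13:30, 14:30-17:00 (add 2h to convert from UTC-2).
Freya in UTC: 08:00-10:30, 10:45-13:30, 15:45-17:00 (add 4h to convert from UTC-4).
Diego ∩ Ana: 08:45-12:00, 12:30-16:30.
Diego ∩ Ana ∩ Zane: 08:45-10:45, 12:30-13:30, 13:45-16:30.
Diego ∩ Ana ∩ Zane ∩ Imani: 09:30-10:45, 12:30-13:30, 14:30-16:30.
Diego ∩ Ana ∩ Zane ∩ Imani ∩ Freya: 09:30-10:30, 12:30-13:30, 15:45-16:30.
Summing the common windows: 60 + 60 + 45 = 165 minutes.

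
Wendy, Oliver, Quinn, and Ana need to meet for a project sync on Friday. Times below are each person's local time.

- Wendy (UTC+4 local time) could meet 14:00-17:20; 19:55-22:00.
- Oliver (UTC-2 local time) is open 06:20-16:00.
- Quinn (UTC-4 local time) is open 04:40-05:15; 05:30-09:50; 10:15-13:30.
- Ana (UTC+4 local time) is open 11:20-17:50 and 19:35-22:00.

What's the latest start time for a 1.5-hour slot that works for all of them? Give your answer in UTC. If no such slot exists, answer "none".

Wendy in UTC: 10:00-13:20, 15:55-18:00 (subtract 4h to convert from UTC+4).
Oliver in UTC: 08:20-18:00 (add 2h to convert from UTC-2).
Quinn in UTC: 08:40-09:15, 09:30-13:50, 14:15-17:30 (add 4h to convert from UTC-4).
Ana in UTC: 07:20-13:50, 15:35-18:00 (subtract 4h to convert from UTC+4).
Wendy ∩ Oliver: 10:00-13:20, 15:55-18:00.
Wendy ∩ Oliver ∩ Quinn: 10:00-13:20, 15:55-17:30.
Wendy ∩ Oliver ∩ Quinn ∩ Ana: 10:00-13:20, 15:55-17:30.
The last common window of at least 90 minutes is 15:55-17:30; a 90-minute meeting can start as late as 16:00 and still end by 17:30.

16:00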